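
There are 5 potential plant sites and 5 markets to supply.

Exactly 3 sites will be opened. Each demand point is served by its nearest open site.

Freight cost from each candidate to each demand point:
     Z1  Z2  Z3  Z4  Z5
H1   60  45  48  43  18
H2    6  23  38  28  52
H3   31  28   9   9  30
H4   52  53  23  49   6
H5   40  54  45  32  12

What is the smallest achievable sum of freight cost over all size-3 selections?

Open {H2, H3, H4}.
  Z1→H2 6, Z2→H2 23, Z3→H3 9, Z4→H3 9, Z5→H4 6  ⇒ total 53.
Compare {H2, H3, H5}: total 59.
Compare {H1, H2, H3}: total 65.
No size-3 selection does better; minimum is 53.

53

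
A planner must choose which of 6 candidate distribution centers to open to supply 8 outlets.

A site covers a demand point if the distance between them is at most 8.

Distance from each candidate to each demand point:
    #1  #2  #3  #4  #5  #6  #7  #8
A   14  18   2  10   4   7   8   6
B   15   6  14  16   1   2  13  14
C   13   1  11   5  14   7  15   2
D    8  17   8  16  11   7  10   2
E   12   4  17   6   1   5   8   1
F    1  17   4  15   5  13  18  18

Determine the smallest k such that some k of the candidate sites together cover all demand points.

2

Coverage sets (demand points within 8 of each site):
  A: {#3, #5, #6, #7, #8}
  B: {#2, #5, #6}
  C: {#2, #4, #6, #8}
  D: {#1, #3, #6, #8}
  E: {#2, #4, #5, #6, #7, #8}
  F: {#1, #3, #5}
No single site covers all 8 demand points.
But {D, E} covers everything, so the minimum is 2.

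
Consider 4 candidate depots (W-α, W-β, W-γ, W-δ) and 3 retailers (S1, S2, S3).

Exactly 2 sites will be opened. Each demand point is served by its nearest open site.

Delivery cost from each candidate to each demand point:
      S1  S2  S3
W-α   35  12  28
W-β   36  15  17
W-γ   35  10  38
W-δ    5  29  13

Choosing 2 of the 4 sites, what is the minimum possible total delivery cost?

28

Open {W-γ, W-δ}.
  S1→W-δ 5, S2→W-γ 10, S3→W-δ 13  ⇒ total 28.
Compare {W-α, W-δ}: total 30.
Compare {W-β, W-δ}: total 33.
No size-2 selection does better; minimum is 28.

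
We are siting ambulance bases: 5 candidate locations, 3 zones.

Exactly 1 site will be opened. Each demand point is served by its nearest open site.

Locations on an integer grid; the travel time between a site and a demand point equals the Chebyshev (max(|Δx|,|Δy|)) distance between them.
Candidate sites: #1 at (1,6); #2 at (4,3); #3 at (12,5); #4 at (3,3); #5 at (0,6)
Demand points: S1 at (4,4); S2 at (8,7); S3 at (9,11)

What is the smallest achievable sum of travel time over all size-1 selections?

13

Open {#2}.
  S1→#2 1, S2→#2 4, S3→#2 8  ⇒ total 13.
Compare {#4}: total 14.
Compare {#1}: total 18.
No size-1 selection does better; minimum is 13.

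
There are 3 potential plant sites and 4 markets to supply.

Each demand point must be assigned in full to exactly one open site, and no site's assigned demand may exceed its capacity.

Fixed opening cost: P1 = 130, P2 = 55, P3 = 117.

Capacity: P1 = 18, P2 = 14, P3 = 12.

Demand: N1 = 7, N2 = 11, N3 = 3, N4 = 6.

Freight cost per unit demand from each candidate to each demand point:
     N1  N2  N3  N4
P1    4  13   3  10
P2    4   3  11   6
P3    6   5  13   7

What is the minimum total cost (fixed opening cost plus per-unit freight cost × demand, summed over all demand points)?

315

Open {P1, P2}; cheapest assignment that respects the capacities:
  P1 (cap 18, load 16): N1, N3, N4 — cost 7×4 + 3×3 + 6×10 = 97
  P2 (cap 14, load 11): N2 — cost 11×3 = 33
  Shipping 130, fixed 185 → total 315.
  Any other capacity-feasible assignment to {P1, P2} ships for at least 130.
Compare {P1, P3}: its best feasible assignment gives total 399.
Compare {P1, P2, P3}: its best feasible assignment gives total 414.
Every other set of open sites that can feasibly serve all demand totals ≥ 399 even under its best assignment. Minimum: 315.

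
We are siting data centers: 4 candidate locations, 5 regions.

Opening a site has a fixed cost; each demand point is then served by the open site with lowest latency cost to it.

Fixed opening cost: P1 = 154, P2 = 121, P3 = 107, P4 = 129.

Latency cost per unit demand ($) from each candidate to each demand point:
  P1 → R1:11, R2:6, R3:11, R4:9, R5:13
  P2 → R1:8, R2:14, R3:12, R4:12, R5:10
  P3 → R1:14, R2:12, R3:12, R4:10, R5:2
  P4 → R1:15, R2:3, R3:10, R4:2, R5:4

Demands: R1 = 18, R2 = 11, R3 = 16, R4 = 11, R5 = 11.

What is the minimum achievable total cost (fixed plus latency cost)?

Open {P2, P4}: assign each demand point to its cheapest open site.
  R1→P2 18×8=144, R2→P4 11×3=33, R3→P4 16×10=160, R4→P4 11×2=22, R5→P4 11×4=44
  latency cost 403, fixed 250 → total 653.
Compare {P4}: latency cost 529 + fixed 129 = 658.
Compare {P3, P4}: latency cost 489 + fixed 236 = 725.
Compare {P2, P3, P4}: latency cost 381 + fixed 357 = 738.
All other subsets cost ≥ 658. Minimum total cost: 653.

653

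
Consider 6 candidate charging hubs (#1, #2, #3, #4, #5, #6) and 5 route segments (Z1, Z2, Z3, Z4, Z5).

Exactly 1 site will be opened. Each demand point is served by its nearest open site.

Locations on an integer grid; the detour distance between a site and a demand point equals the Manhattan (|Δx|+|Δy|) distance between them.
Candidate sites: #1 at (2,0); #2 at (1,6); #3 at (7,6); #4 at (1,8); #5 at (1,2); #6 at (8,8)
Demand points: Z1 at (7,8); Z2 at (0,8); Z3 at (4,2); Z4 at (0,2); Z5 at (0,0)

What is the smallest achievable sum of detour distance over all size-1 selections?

26

Open {#5}.
  Z1→#5 12, Z2→#5 7, Z3→#5 3, Z4→#5 1, Z5→#5 3  ⇒ total 26.
Compare {#2}: total 30.
Compare {#4}: total 32.
No size-1 selection does better; minimum is 26.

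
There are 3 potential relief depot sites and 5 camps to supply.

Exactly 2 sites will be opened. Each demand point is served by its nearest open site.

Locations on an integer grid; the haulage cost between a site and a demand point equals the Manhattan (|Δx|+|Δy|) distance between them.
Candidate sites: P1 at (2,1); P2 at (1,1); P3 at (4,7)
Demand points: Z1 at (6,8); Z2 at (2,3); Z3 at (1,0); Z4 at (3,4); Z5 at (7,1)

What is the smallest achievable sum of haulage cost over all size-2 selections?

16

Open {P1, P3}.
  Z1→P3 3, Z2→P1 2, Z3→P1 2, Z4→P1 4, Z5→P1 5  ⇒ total 16.
Compare {P2, P3}: total 17.
Compare {P1, P2}: total 23.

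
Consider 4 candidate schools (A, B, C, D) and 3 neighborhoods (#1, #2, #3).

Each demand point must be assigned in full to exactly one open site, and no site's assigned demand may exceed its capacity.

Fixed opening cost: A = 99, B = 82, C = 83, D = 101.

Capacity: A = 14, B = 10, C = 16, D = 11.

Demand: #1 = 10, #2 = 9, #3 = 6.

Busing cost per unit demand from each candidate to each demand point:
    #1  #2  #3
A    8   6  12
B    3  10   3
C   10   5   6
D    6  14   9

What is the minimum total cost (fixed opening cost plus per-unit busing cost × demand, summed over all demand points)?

276

Open {B, C}; cheapest assignment that respects the capacities:
  B (cap 10, load 10): #1 — cost 10×3 = 30
  C (cap 16, load 15): #2, #3 — cost 9×5 + 6×6 = 81
  Shipping 111, fixed 165 → total 276.
  Any other capacity-feasible assignment to {B, C} ships for at least 111.
Compare {C, D}: its best feasible assignment gives total 325.
Compare {A, C}: its best feasible assignment gives total 343.
Every other set of open sites that can feasibly serve all demand totals ≥ 325 even under its best assignment. Minimum: 276.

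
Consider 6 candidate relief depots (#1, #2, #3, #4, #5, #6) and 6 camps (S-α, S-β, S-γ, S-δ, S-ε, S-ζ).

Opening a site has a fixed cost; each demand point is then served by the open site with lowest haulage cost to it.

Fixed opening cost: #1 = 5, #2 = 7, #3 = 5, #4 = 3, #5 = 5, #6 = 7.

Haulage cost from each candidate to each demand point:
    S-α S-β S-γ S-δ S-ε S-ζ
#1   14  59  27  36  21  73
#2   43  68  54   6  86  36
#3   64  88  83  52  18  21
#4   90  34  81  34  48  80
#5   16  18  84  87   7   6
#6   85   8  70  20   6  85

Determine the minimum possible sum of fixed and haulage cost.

91

Open {#1, #2, #5, #6}: assign each demand point to its cheapest open site.
  S-α→#1 14, S-β→#6 8, S-γ→#1 27, S-δ→#2 6, S-ε→#6 6, S-ζ→#5 6
  haulage cost 67, fixed 24 → total 91.
Compare {#1, #2, #4, #5, #6}: haulage cost 67 + fixed 27 = 94.
Compare {#1, #2, #5}: haulage cost 78 + fixed 17 = 95.
Compare {#1, #2, #3, #5, #6}: haulage cost 67 + fixed 29 = 96.
All other subsets cost ≥ 94. Minimum total cost: 91.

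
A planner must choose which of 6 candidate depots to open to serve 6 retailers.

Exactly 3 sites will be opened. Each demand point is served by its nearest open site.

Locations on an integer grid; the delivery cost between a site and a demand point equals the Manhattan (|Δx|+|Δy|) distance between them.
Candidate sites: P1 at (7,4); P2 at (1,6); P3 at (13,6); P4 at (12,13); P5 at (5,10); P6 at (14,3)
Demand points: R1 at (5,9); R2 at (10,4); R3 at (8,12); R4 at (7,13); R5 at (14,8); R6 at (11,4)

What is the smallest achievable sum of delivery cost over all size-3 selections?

Open {P1, P3, P5}.
  R1→P5 1, R2→P1 3, R3→P5 5, R4→P5 5, R5→P3 3, R6→P1 4  ⇒ total 21.
Compare {P1, P5, P6}: total 23.
Compare {P2, P3, P5}: total 23.
No size-3 selection does better; minimum is 21.

21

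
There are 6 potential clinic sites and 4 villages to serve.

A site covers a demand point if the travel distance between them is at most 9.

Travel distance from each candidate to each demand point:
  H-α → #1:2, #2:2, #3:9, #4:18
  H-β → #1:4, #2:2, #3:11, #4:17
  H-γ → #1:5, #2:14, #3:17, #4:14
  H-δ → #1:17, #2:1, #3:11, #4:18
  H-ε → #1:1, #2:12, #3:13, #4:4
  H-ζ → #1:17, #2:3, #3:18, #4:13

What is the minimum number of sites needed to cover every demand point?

2

Coverage sets (demand points within 9 of each site):
  H-α: {#1, #2, #3}
  H-β: {#1, #2}
  H-γ: {#1}
  H-δ: {#2}
  H-ε: {#1, #4}
  H-ζ: {#2}
No single site covers all 4 demand points.
But {H-α, H-ε} covers everything, so the minimum is 2.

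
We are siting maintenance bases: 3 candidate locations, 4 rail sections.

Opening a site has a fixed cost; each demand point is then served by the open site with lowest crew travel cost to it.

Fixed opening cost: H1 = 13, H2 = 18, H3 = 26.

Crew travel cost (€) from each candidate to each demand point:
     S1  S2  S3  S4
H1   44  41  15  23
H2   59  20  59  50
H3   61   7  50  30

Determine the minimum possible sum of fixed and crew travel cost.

Open {H1, H3}: assign each demand point to its cheapest open site.
  S1→H1 44, S2→H3 7, S3→H1 15, S4→H1 23
  crew travel cost 89, fixed 39 → total 128.
Compare {H1, H2}: crew travel cost 102 + fixed 31 = 133.
Compare {H1}: crew travel cost 123 + fixed 13 = 136.
Compare {H1, H2, H3}: crew travel cost 89 + fixed 57 = 146.
All other subsets cost ≥ 133. Minimum total cost: 128.

128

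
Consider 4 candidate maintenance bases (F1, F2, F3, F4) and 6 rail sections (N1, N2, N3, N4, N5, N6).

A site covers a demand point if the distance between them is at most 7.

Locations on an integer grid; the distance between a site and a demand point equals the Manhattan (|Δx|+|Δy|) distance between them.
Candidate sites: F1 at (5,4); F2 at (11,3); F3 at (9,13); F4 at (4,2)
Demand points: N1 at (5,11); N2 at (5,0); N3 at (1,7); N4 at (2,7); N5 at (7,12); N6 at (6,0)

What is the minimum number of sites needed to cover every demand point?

Coverage sets (demand points within 7 of each site):
  F1: {N1, N2, N3, N4, N6}
  F2: {}
  F3: {N1, N5}
  F4: {N2, N4, N6}
No single site covers all 6 demand points.
But {F1, F3} covers everything, so the minimum is 2.

2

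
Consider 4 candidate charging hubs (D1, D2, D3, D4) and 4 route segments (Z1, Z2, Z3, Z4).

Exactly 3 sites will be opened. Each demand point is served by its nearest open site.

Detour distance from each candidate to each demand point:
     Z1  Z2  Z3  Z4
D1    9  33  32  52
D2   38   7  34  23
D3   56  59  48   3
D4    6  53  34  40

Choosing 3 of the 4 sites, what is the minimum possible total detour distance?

Open {D2, D3, D4}.
  Z1→D4 6, Z2→D2 7, Z3→D2 34, Z4→D3 3  ⇒ total 50.
Compare {D1, D2, D3}: total 51.
Compare {D1, D2, D4}: total 68.
No size-3 selection does better; minimum is 50.

50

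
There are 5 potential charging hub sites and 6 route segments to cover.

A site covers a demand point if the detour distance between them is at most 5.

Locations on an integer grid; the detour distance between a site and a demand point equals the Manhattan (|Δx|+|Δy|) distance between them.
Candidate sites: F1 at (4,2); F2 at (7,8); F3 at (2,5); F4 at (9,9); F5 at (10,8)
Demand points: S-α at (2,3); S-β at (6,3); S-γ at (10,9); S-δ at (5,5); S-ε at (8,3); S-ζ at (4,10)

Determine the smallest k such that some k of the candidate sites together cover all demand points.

2

Coverage sets (demand points within 5 of each site):
  F1: {S-α, S-β, S-δ, S-ε}
  F2: {S-γ, S-δ, S-ζ}
  F3: {S-α, S-δ}
  F4: {S-γ}
  F5: {S-γ}
No single site covers all 6 demand points.
But {F1, F2} covers everything, so the minimum is 2.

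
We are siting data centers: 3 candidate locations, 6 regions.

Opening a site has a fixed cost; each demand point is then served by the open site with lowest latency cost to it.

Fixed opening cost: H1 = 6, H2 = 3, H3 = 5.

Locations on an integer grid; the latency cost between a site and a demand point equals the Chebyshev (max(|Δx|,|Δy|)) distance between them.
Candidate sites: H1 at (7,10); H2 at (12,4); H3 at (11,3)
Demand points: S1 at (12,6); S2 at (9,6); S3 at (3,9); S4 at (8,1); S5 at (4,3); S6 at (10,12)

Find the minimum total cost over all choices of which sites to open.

32

Open {H1, H2}: assign each demand point to its cheapest open site.
  S1→H2 2, S2→H2 3, S3→H1 4, S4→H2 4, S5→H1 7, S6→H1 3
  latency cost 23, fixed 9 → total 32.
Compare {H1, H3}: latency cost 23 + fixed 11 = 34.
Compare {H1, H2, H3}: latency cost 22 + fixed 14 = 36.
Compare {H2}: latency cost 34 + fixed 3 = 37.
All other subsets cost ≥ 34. Minimum total cost: 32.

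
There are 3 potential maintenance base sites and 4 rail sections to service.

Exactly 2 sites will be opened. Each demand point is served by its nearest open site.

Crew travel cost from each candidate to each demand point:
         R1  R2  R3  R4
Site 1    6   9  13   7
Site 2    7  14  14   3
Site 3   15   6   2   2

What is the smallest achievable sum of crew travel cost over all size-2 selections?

Open {Site 1, Site 3}.
  R1→Site 1 6, R2→Site 3 6, R3→Site 3 2, R4→Site 3 2  ⇒ total 16.
Compare {Site 2, Site 3}: total 17.
Compare {Site 1, Site 2}: total 31.

16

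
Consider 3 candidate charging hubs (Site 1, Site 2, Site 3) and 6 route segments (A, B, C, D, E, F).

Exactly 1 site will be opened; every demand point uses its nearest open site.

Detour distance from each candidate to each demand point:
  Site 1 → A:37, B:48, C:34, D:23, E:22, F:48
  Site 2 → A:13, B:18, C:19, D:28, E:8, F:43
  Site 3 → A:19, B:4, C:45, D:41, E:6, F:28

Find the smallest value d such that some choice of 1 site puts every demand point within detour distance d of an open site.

43

Open {Site 2}.
  Farthest demand point is F at detour distance 43 (to Site 2); all others are ≤ 43.
With {Site 3} the worst case is 45.
With {Site 1} the worst case is 48.
No size-1 selection achieves below 43.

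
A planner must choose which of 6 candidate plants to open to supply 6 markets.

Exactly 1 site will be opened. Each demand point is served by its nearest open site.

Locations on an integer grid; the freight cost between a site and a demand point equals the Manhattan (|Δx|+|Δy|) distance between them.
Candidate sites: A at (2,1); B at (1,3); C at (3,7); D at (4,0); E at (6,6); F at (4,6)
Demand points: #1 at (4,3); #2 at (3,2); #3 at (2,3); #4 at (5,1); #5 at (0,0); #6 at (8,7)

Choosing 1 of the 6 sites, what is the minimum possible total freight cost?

26

Open {A}.
  #1→A 4, #2→A 2, #3→A 2, #4→A 3, #5→A 3, #6→A 12  ⇒ total 26.
Compare {B}: total 28.
Compare {D}: total 28.
No size-1 selection does better; minimum is 26.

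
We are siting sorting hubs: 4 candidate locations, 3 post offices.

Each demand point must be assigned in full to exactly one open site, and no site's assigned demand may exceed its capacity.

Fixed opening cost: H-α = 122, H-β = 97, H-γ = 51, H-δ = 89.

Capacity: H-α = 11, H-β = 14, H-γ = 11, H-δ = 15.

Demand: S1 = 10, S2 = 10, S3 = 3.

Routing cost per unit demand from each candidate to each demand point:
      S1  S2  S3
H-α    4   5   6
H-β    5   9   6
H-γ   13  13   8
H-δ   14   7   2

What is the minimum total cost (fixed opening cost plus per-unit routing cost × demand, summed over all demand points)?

312

Open {H-β, H-δ}; cheapest assignment that respects the capacities:
  H-β (cap 14, load 10): S1 — cost 10×5 = 50
  H-δ (cap 15, load 13): S2, S3 — cost 10×7 + 3×2 = 76
  Shipping 126, fixed 186 → total 312.
  Any other capacity-feasible assignment to {H-β, H-δ} ships for at least 126.
Compare {H-α, H-δ}: its best feasible assignment gives total 327.
Compare {H-α, H-β}: its best feasible assignment gives total 337.
Every other set of open sites that can feasibly serve all demand totals ≥ 327 even under its best assignment. Minimum: 312.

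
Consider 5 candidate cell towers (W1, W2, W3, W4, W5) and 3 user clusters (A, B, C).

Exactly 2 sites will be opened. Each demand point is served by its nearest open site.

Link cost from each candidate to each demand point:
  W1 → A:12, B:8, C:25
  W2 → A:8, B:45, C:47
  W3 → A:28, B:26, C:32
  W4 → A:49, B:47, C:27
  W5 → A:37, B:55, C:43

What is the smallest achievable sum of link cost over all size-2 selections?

Open {W1, W2}.
  A→W2 8, B→W1 8, C→W1 25  ⇒ total 41.
Compare {W1, W3}: total 45.
Compare {W1, W4}: total 45.
No size-2 selection does better; minimum is 41.

41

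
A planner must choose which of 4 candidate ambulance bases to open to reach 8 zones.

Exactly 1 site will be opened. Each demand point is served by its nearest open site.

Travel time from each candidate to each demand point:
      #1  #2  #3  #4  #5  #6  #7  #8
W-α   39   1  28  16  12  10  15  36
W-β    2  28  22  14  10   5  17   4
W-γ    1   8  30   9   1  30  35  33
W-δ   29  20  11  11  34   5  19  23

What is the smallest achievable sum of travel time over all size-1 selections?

Open {W-β}.
  #1→W-β 2, #2→W-β 28, #3→W-β 22, #4→W-β 14, #5→W-β 10, #6→W-β 5, #7→W-β 17, #8→W-β 4  ⇒ total 102.
Compare {W-γ}: total 147.
Compare {W-δ}: total 152.
No size-1 selection does better; minimum is 102.

102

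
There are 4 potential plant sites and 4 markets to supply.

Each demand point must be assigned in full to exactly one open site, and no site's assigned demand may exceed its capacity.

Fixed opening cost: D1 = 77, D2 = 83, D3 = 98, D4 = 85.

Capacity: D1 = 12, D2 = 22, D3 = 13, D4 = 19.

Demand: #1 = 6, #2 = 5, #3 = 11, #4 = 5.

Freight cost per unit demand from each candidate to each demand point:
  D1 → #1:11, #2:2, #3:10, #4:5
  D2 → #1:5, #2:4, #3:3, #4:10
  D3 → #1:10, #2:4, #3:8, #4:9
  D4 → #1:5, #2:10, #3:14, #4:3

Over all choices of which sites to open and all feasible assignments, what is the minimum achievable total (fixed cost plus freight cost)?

258

Open {D1, D2}; cheapest assignment that respects the capacities:
  D1 (cap 12, load 10): #2, #4 — cost 5×2 + 5×5 = 35
  D2 (cap 22, load 17): #1, #3 — cost 6×5 + 11×3 = 63
  Shipping 98, fixed 160 → total 258.
  Any other capacity-feasible assignment to {D1, D2} ships for at least 98.
Compare {D2, D4}: its best feasible assignment gives total 266.
Compare {D2, D3}: its best feasible assignment gives total 309.
Every other set of open sites that can feasibly serve all demand totals ≥ 266 even under its best assignment. Minimum: 258.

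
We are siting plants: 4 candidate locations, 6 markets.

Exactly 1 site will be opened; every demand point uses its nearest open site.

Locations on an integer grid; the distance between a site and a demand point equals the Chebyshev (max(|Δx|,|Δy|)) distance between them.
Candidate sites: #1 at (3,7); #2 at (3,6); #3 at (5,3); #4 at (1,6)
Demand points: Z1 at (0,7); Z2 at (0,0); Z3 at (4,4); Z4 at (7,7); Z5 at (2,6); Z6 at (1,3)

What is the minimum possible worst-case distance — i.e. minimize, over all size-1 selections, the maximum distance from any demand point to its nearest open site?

Open {#3}.
  Farthest demand point is Z1 at distance 5 (to #3); all others are ≤ 5.
With {#2} the worst case is 6.
With {#4} the worst case is 6.
No size-1 selection achieves below 5.

5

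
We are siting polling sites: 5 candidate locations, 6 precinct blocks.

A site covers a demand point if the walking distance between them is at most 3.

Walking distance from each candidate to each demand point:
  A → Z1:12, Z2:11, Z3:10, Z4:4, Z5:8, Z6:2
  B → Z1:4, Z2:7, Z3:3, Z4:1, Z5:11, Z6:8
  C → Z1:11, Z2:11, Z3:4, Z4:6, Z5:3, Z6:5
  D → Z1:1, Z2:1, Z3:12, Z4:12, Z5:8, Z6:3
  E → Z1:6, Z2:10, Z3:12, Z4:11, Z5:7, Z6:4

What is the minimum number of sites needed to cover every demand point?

Coverage sets (demand points within 3 of each site):
  A: {Z6}
  B: {Z3, Z4}
  C: {Z5}
  D: {Z1, Z2, Z6}
  E: {}
No 2 sites suffice: every size-2 union leaves at least one demand point uncovered.
But {B, C, D} covers everything, so the minimum is 3.

3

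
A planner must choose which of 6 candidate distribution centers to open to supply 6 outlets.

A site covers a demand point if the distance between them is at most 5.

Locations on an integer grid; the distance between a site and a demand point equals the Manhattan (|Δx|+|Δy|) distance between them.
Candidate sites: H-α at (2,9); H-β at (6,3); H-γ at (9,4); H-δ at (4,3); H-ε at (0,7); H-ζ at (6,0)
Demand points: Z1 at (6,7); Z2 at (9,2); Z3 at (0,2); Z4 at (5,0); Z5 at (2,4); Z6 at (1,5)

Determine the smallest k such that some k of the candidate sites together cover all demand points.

Coverage sets (demand points within 5 of each site):
  H-α: {Z5, Z6}
  H-β: {Z1, Z2, Z4, Z5}
  H-γ: {Z2}
  H-δ: {Z3, Z4, Z5, Z6}
  H-ε: {Z3, Z5, Z6}
  H-ζ: {Z2, Z4}
No single site covers all 6 demand points.
But {H-β, H-δ} covers everything, so the minimum is 2.

2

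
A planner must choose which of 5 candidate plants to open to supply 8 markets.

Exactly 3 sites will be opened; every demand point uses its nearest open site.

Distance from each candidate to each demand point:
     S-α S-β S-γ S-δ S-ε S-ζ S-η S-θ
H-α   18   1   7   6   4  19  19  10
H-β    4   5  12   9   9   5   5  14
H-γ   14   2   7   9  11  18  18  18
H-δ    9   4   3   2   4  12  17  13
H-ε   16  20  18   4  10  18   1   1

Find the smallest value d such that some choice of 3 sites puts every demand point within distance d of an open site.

Open {H-β, H-δ, H-ε}.
  Farthest demand point is S-ζ at distance 5 (to H-β); all others are ≤ 5.
With {H-α, H-β, H-ε} the worst case is 7.
With {H-β, H-γ, H-ε} the worst case is 9.
No size-3 selection achieves below 5.

5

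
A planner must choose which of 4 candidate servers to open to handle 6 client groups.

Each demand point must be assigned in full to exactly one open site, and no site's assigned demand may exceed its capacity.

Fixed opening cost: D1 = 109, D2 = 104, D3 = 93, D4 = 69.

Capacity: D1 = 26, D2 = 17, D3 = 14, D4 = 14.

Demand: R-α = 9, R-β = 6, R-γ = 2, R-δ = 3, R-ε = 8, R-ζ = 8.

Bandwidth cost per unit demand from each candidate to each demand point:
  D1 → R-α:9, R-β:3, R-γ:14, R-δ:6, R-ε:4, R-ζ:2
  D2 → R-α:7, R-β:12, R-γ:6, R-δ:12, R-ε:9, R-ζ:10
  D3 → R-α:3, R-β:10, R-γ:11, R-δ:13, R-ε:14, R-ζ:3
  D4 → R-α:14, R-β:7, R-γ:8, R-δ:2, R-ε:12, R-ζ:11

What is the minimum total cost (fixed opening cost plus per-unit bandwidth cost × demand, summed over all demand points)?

335

Open {D1, D3}; cheapest assignment that respects the capacities:
  D1 (cap 26, load 25): R-β, R-δ, R-ε, R-ζ — cost 6×3 + 3×6 + 8×4 + 8×2 = 84
  D3 (cap 14, load 11): R-α, R-γ — cost 9×3 + 2×11 = 49
  Shipping 133, fixed 202 → total 335.
  Any other capacity-feasible assignment to {D1, D3} ships for at least 133.
Compare {D1, D4}: its best feasible assignment gives total 371.
Compare {D1, D2}: its best feasible assignment gives total 372.
Every other set of open sites that can feasibly serve all demand totals ≥ 371 even under its best assignment. Minimum: 335.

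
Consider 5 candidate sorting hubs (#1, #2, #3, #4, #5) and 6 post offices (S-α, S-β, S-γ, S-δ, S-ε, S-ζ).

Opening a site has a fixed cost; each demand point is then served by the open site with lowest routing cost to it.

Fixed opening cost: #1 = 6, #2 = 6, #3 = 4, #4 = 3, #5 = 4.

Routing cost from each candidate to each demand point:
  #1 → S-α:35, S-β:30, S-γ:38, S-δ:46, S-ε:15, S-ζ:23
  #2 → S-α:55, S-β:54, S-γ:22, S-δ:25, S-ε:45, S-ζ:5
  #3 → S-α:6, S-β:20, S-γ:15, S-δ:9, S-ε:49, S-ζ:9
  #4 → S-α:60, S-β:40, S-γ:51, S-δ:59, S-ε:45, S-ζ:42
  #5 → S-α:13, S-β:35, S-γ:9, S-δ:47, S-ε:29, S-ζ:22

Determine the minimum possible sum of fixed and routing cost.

Open {#1, #3, #5}: assign each demand point to its cheapest open site.
  S-α→#3 6, S-β→#3 20, S-γ→#5 9, S-δ→#3 9, S-ε→#1 15, S-ζ→#3 9
  routing cost 68, fixed 14 → total 82.
Compare {#1, #3}: routing cost 74 + fixed 10 = 84.
Compare {#1, #2, #3, #5}: routing cost 64 + fixed 20 = 84.
Compare {#1, #3, #4, #5}: routing cost 68 + fixed 17 = 85.
All other subsets cost ≥ 84. Minimum total cost: 82.

82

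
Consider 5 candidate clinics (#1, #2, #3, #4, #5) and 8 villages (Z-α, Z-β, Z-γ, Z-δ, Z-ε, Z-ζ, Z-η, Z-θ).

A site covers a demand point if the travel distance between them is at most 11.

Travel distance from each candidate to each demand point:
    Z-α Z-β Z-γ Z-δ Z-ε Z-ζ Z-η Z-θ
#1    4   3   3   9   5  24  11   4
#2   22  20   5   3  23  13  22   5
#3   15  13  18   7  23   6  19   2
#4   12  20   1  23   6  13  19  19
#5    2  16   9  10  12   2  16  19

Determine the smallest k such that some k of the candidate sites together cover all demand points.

Coverage sets (demand points within 11 of each site):
  #1: {Z-α, Z-β, Z-γ, Z-δ, Z-ε, Z-η, Z-θ}
  #2: {Z-γ, Z-δ, Z-θ}
  #3: {Z-δ, Z-ζ, Z-θ}
  #4: {Z-γ, Z-ε}
  #5: {Z-α, Z-γ, Z-δ, Z-ζ}
No single site covers all 8 demand points.
But {#1, #3} covers everything, so the minimum is 2.

2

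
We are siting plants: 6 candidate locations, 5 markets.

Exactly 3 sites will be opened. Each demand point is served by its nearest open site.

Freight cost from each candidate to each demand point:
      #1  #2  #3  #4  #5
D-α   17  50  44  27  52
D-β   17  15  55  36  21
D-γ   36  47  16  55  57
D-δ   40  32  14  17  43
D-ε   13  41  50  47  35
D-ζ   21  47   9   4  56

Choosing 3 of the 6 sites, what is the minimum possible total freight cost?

62

Open {D-β, D-ε, D-ζ}.
  #1→D-ε 13, #2→D-β 15, #3→D-ζ 9, #4→D-ζ 4, #5→D-β 21  ⇒ total 62.
Compare {D-α, D-β, D-ζ}: total 66.
Compare {D-β, D-γ, D-ζ}: total 66.
No size-3 selection does better; minimum is 62.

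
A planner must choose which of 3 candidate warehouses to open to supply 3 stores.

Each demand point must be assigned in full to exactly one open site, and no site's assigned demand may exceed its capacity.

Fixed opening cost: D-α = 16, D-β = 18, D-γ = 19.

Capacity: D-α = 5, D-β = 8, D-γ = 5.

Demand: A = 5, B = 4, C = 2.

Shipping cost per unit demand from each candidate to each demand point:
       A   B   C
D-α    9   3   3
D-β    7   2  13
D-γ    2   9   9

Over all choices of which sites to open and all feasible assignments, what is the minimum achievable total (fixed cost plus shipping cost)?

77

Open {D-α, D-β, D-γ}; cheapest assignment that respects the capacities:
  D-α (cap 5, load 2): C — cost 2×3 = 6
  D-β (cap 8, load 4): B — cost 4×2 = 8
  D-γ (cap 5, load 5): A — cost 5×2 = 10
  Shipping 24, fixed 53 → total 77.
  Any other capacity-feasible assignment to {D-α, D-β, D-γ} ships for at least 24.
Compare {D-β, D-γ}: its best feasible assignment gives total 81.
Compare {D-α, D-β}: its best feasible assignment gives total 107.
Every other set of open sites that can feasibly serve all demand totals ≥ 81 even under its best assignment. Minimum: 77.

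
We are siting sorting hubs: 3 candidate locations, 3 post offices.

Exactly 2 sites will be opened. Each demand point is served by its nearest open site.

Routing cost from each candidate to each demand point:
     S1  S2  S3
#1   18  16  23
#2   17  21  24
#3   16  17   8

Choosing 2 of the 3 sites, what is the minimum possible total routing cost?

Open {#1, #3}.
  S1→#3 16, S2→#1 16, S3→#3 8  ⇒ total 40.
Compare {#2, #3}: total 41.
Compare {#1, #2}: total 56.

40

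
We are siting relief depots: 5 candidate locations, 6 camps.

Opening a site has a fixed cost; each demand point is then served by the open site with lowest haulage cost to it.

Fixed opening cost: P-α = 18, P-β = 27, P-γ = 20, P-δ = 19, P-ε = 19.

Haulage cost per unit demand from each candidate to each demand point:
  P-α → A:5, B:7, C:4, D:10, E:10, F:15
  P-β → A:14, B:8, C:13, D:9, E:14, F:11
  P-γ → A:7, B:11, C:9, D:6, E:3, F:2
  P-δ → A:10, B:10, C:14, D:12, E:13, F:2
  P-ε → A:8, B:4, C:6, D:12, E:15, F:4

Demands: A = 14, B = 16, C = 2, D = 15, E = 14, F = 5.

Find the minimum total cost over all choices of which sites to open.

341

Open {P-α, P-γ, P-ε}: assign each demand point to its cheapest open site.
  A→P-α 14×5=70, B→P-ε 16×4=64, C→P-α 2×4=8, D→P-γ 15×6=90, E→P-γ 14×3=42, F→P-γ 5×2=10
  haulage cost 284, fixed 57 → total 341.
Compare {P-γ, P-ε}: haulage cost 316 + fixed 39 = 355.
Compare {P-α, P-γ, P-δ, P-ε}: haulage cost 284 + fixed 76 = 360.
Compare {P-α, P-β, P-γ, P-ε}: haulage cost 284 + fixed 84 = 368.
All other subsets cost ≥ 355. Minimum total cost: 341.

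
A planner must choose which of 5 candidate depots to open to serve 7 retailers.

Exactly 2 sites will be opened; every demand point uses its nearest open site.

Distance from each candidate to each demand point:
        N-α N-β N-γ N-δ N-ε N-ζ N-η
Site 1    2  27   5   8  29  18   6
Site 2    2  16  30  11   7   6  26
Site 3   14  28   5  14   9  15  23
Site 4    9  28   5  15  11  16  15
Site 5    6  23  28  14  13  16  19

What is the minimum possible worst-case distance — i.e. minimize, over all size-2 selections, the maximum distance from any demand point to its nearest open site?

Open {Site 1, Site 2}.
  Farthest demand point is N-β at distance 16 (to Site 2); all others are ≤ 16.
With {Site 2, Site 4} the worst case is 16.
With {Site 1, Site 5} the worst case is 23.
No size-2 selection achieves below 16.

16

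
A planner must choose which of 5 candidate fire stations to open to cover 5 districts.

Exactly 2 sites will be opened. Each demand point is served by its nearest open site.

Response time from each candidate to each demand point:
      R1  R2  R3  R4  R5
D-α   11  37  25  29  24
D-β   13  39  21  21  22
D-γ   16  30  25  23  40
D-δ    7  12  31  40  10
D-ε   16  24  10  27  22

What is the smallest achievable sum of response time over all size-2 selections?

Open {D-δ, D-ε}.
  R1→D-δ 7, R2→D-δ 12, R3→D-ε 10, R4→D-ε 27, R5→D-δ 10  ⇒ total 66.
Compare {D-β, D-δ}: total 71.
Compare {D-γ, D-δ}: total 77.
No size-2 selection does better; minimum is 66.

66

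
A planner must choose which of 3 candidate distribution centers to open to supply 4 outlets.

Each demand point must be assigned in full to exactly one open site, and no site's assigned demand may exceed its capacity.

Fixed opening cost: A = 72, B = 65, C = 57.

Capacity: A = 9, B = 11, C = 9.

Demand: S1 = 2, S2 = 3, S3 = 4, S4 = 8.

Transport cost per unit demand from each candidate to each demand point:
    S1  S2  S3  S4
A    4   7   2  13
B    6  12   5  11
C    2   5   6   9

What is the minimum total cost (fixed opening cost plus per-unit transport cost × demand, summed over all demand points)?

238

Open {A, C}; cheapest assignment that respects the capacities:
  A (cap 9, load 9): S1, S2, S3 — cost 2×4 + 3×7 + 4×2 = 37
  C (cap 9, load 8): S4 — cost 8×9 = 72
  Shipping 109, fixed 129 → total 238.
  Any other capacity-feasible assignment to {A, C} ships for at least 109.
Compare {B, C}: its best feasible assignment gives total 253.
Compare {A, B}: its best feasible assignment gives total 262.
Every other set of open sites that can feasibly serve all demand totals ≥ 253 even under its best assignment. Minimum: 238.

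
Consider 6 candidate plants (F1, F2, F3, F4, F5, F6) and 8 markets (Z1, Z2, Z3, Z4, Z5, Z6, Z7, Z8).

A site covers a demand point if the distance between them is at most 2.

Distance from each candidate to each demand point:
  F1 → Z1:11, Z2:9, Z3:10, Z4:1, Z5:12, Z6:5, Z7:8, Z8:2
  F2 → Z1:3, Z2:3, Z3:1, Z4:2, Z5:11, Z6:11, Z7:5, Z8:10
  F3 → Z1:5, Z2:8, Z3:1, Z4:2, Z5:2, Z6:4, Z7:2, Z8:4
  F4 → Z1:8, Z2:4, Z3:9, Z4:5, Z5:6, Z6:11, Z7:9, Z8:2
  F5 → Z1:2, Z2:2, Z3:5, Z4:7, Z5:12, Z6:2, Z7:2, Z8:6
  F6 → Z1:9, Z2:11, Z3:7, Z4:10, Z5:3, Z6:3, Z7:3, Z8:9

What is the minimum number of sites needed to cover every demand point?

3

Coverage sets (demand points within 2 of each site):
  F1: {Z4, Z8}
  F2: {Z3, Z4}
  F3: {Z3, Z4, Z5, Z7}
  F4: {Z8}
  F5: {Z1, Z2, Z6, Z7}
  F6: {}
No 2 sites suffice: every size-2 union leaves at least one demand point uncovered.
But {F1, F3, F5} covers everything, so the minimum is 3.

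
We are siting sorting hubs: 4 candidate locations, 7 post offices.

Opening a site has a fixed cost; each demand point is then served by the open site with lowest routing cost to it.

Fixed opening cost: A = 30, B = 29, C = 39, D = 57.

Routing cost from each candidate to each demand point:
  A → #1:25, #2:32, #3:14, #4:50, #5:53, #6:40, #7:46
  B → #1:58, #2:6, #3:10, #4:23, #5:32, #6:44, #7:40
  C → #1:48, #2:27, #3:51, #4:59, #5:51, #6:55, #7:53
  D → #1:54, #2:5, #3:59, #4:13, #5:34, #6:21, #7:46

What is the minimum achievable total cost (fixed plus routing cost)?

235

Open {A, B}: assign each demand point to its cheapest open site.
  #1→A 25, #2→B 6, #3→B 10, #4→B 23, #5→B 32, #6→A 40, #7→B 40
  routing cost 176, fixed 59 → total 235.
Compare {B}: routing cost 213 + fixed 29 = 242.
Compare {A, D}: routing cost 158 + fixed 87 = 245.
Compare {B, D}: routing cost 175 + fixed 86 = 261.
All other subsets cost ≥ 242. Minimum total cost: 235.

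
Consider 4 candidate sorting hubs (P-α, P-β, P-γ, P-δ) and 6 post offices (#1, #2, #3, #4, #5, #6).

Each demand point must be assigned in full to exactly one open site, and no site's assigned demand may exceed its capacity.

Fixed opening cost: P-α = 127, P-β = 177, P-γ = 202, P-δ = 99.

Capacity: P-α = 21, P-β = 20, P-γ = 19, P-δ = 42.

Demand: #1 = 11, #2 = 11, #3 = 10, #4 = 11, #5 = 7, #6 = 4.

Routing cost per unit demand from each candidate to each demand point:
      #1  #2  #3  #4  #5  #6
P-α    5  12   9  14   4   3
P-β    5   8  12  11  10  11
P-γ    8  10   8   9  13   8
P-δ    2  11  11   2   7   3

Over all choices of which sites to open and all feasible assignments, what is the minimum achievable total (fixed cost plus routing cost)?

521

Open {P-α, P-δ}; cheapest assignment that respects the capacities:
  P-α (cap 21, load 21): #3, #5, #6 — cost 10×9 + 7×4 + 4×3 = 130
  P-δ (cap 42, load 33): #1, #2, #4 — cost 11×2 + 11×11 + 11×2 = 165
  Shipping 295, fixed 226 → total 521.
  Any other capacity-feasible assignment to {P-α, P-δ} ships for at least 295.
Compare {P-β, P-δ}: its best feasible assignment gives total 600.
Compare {P-γ, P-δ}: its best feasible assignment gives total 627.
Every other set of open sites that can feasibly serve all demand totals ≥ 600 even under its best assignment. Minimum: 521.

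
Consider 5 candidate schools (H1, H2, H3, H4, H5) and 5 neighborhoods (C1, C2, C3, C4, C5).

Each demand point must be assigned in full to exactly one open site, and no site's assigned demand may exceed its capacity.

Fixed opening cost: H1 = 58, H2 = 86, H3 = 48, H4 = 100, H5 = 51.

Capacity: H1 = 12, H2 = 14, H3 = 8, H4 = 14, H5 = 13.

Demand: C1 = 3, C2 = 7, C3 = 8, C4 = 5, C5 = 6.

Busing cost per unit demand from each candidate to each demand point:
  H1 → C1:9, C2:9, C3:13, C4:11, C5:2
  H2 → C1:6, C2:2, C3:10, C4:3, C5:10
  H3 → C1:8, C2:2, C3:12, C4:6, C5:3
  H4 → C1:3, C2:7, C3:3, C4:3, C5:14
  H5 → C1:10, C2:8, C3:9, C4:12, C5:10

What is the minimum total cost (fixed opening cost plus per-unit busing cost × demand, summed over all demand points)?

298

Open {H1, H3, H4}; cheapest assignment that respects the capacities:
  H1 (cap 12, load 9): C1, C5 — cost 3×9 + 6×2 = 39
  H3 (cap 8, load 7): C2 — cost 7×2 = 14
  H4 (cap 14, load 13): C3, C4 — cost 8×3 + 5×3 = 39
  Shipping 92, fixed 206 → total 298.
  Any other capacity-feasible assignment to {H1, H3, H4} ships for at least 92.
Compare {H2, H3, H4}: its best feasible assignment gives total 314.
Compare {H1, H2, H4}: its best feasible assignment gives total 318.
Every other set of open sites that can feasibly serve all demand totals ≥ 314 even under its best assignment. Minimum: 298.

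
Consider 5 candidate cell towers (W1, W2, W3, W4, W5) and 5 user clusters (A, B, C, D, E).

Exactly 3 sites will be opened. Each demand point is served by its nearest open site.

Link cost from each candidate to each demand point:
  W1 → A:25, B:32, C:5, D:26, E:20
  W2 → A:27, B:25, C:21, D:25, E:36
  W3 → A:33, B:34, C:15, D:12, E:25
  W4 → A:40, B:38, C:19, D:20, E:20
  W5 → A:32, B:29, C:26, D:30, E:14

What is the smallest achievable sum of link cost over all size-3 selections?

85

Open {W1, W3, W5}.
  A→W1 25, B→W5 29, C→W1 5, D→W3 12, E→W5 14  ⇒ total 85.
Compare {W1, W2, W3}: total 87.
Compare {W1, W4, W5}: total 93.
No size-3 selection does better; minimum is 85.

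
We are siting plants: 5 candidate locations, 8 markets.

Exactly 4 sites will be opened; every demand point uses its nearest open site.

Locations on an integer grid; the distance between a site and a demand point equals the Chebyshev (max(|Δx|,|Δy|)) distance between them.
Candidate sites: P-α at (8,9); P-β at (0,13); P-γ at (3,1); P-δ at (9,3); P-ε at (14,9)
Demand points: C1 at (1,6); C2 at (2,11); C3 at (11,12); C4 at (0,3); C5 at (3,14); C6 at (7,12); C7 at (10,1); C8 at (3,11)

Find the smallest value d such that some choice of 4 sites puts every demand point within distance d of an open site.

5

Open {P-α, P-β, P-γ, P-δ}.
  Farthest demand point is C1 at distance 5 (to P-γ); all others are ≤ 5.
With {P-α, P-γ, P-δ, P-ε} the worst case is 6.
With {P-α, P-β, P-γ, P-ε} the worst case is 7.
No size-4 selection achieves below 5.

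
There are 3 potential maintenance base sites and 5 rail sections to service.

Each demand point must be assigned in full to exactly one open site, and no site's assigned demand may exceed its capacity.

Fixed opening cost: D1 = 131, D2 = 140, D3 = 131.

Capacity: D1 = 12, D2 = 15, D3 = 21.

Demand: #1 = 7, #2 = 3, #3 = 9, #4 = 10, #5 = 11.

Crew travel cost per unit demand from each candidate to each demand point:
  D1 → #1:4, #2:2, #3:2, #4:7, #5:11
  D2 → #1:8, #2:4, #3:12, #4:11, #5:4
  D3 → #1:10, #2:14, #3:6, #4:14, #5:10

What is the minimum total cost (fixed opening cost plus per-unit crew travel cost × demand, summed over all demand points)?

Open {D1, D2, D3}; cheapest assignment that respects the capacities:
  D1 (cap 12, load 10): #4 — cost 10×7 = 70
  D2 (cap 15, load 14): #2, #5 — cost 3×4 + 11×4 = 56
  D3 (cap 21, load 16): #1, #3 — cost 7×10 + 9×6 = 124
  Shipping 250, fixed 402 → total 652.
  Any other capacity-feasible assignment to {D1, D2, D3} ships for at least 250.
Total demand is 40 and no other set of sites has combined capacity ≥ 40, so {D1, D2, D3} is the only feasible choice of open sites. Minimum: 652.

652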